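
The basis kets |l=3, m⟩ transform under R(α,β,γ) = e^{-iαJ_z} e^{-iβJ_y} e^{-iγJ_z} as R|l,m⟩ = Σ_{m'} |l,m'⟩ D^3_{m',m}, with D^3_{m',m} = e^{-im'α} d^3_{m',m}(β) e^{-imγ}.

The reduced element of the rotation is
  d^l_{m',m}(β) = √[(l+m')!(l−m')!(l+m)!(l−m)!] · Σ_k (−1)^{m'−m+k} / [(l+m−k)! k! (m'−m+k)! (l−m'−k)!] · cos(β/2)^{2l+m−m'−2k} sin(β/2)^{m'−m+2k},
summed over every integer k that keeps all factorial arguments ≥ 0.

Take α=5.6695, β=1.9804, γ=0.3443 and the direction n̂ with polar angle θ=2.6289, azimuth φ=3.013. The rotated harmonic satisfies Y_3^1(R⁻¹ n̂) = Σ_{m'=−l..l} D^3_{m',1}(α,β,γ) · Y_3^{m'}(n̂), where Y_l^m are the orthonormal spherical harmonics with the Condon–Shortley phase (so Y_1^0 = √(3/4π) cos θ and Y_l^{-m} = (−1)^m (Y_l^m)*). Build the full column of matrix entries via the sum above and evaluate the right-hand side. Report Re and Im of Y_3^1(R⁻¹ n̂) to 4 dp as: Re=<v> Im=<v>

Need the full column D^3_{m',1} for m'=−3..3 at α=5.6695, β=1.9804, γ=0.3443.
cos(β/2)=0.548523, sin(β/2)=0.836136
d^3_{-3,1}: single k=4 term ⇒ +0.569563;  D = -0.328409-0.465349i
d^3_{-2,1}: k∈[3..4] ⇒ +0.610160 -0.708889 = -0.098729;  D = +0.000086+0.098729i
d^3_{-1,1}: k∈[2..4] ⇒ +0.379737 -1.176484 +0.341712 = -0.455035;  D = -0.261722+0.372234i
d^3_{0,1}: k∈[1..3] ⇒ +0.143827 -1.002596 +0.776549 = -0.082220;  D = -0.077394+0.027752i
d^3_{1,1}: k∈[0..2] ⇒ +0.027238 -0.506316 +0.882363 = +0.403285;  D = +0.388740+0.107330i
d^3_{2,1}: k∈[0..1] ⇒ -0.131295 +0.610160 = +0.478865;  D = +0.303975+0.370015i
d^3_{3,1}: single k=0 term ⇒ +0.245119;  D = +0.018132+0.244448i
Y_3^{m'}(θ=2.6289,φ=3.013) and Σ D·Y over m':
  (-0.3284-0.4653i)·(-0.0456-0.0185i)  (+0.0001+0.0987i)·(-0.2072-0.0545i)  (-0.2617+0.3722i)·(-0.4397-0.0569i)  (-0.0774+0.0278i)·(-0.2592+0.0000i)  (+0.3887+0.1073i)·(+0.4397-0.0569i)  (+0.3040+0.3700i)·(-0.2072+0.0545i)  (+0.0181+0.2444i)·(+0.0456-0.0185i)
Y_3^1(R⁻¹ n̂) = +0.267270-0.173346i

Re=0.2673 Im=-0.1733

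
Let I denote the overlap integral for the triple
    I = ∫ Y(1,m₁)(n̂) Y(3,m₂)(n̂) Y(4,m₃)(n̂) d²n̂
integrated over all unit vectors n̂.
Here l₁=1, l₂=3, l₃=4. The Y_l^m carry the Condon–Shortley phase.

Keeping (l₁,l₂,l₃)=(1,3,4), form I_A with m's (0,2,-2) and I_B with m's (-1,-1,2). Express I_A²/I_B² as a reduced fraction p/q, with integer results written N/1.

Same 1,3,4: normalisation and zero-m 3j drop out of the ratio.
A: Δ: 0! 2! 6! / 9! → 1/252; sum: t=0:+1/120 = 1/120; 3j²(1 3 4; 0 2 -2) = Δ·Π!·Σ² = 1/21  (sign +1)
B: Δ: 0! 2! 6! / 9! → 1/252; sum: t=0:+1/96 = 1/96; 3j²(1 3 4; -1 -1 2) = Δ·Π!·Σ² = 5/84  (sign +1)
I_A²/I_B² = (1/21)/(5/84) = 4/5

4/5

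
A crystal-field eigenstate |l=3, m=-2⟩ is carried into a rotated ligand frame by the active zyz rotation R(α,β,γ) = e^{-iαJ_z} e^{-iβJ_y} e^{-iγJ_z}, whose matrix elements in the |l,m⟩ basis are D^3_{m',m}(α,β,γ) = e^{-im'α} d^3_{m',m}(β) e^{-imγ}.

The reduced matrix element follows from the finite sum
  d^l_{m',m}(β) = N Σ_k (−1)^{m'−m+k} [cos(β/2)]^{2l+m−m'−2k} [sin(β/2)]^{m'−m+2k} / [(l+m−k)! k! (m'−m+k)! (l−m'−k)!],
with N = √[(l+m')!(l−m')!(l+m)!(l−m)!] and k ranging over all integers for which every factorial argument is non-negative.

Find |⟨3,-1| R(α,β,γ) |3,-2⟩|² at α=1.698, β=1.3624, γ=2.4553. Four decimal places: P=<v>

Split into d^3_{-1,-2}(β=1.3624) × two z-phases.
Half-angle: c=0.776818, s=0.629726. N=√(2·24·1·120)=75.894664
k∈{0,1} keeps every argument non-negative
  k=0: (−1)^1·75.8947/(24)·0.7768^5·0.6297^1 = -0.563309
  k=1: (−1)^2·75.8947/(12)·0.7768^3·0.6297^3 = +0.740357
d^3_{-1,-2}(1.3624) = -0.563309 +0.740357 = +0.177048
|D^3_{-1,-2}|² = |d^3_{-1,-2}(β)|² = (+0.177048)² = 0.031346 (the z-rotation phases have unit modulus)

P=0.0313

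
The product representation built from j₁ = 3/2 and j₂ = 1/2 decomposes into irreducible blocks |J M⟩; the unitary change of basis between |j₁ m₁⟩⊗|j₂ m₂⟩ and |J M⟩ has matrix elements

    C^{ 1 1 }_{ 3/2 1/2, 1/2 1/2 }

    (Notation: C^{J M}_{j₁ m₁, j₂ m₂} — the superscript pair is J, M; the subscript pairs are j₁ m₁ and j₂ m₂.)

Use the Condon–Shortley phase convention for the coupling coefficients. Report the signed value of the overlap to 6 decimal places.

triangle: 1!*2!*0!/4! = 2/24
(j±m)!: 2!*1!*1!*0!*2!*0! = 4
prefactor² = (2J+1)*Δ*N² = 1
  k=1: −1/(1!*0!*0!*0!*2!*0!) = -1/2
Σ = -1/2  ⇒  CG² = 1*(-1/2)² = 1/4
CG = −√(1/4) = -0.500000

−√(1/4) = -0.500000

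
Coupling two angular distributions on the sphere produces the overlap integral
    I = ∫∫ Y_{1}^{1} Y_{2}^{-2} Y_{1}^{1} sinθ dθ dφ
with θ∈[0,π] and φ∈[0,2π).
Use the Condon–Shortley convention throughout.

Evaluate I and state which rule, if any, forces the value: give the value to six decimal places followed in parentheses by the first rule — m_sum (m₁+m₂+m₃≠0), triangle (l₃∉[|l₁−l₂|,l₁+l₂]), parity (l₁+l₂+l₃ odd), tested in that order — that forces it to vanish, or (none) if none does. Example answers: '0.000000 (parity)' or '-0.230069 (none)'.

Rules hold: Σm=0, L=4 even, 1≤1≤3.
N = 3·5·3 = 45
Δ = 2!·0!·2!/5! = 1/30
Racah Σ t=1..1: t=1:−1/1 = -1/1
⇒ 3j(1 2 1; 0 0 0)² = 2/15, sgn +1
Racah Σ t=0..0: t=0:+1/4 = 1/4
⇒ 3j(1 2 1; 1 -2 1)² = 1/5, sgn +1
4πI² = N·(3j₀)²·(3jₘ)² = 6/5
I = +1·√(1.2/4π) = 0.30901936
No selection rule forces the value: the integral is nonzero (none).

0.309019 (none)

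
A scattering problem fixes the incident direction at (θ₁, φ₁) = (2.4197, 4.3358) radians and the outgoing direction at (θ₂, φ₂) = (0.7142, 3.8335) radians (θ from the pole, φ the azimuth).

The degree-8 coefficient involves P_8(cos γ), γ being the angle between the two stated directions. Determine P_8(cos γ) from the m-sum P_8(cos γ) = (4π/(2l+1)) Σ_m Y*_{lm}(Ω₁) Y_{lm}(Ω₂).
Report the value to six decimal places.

-0.010343

Addition theorem: P_8(cos γ) = (4π/17) Σ_m Y*_{lm}(Ω₁) Y_{lm}(Ω₂), m = −8…8:
  m=-8: (-0.018584, -0.002409) × (0.012804, 0.011878) = (-0.000209, -0.000252)  (running Σ = (-0.000209, -0.000252))
  m=-7: (-0.041226, 0.074493) × (-0.010524, -0.079900) = (0.006386, 0.002510)  (running Σ = (0.006176, 0.002258))
  m=-6: (0.148399, 0.180267) × (-0.119630, 0.190413) = (-0.052078, 0.006692)  (running Σ = (-0.045902, 0.008950))
  m=-5: (0.398854, -0.128709) × (0.391569, -0.128869) = (0.139592, -0.101798)  (running Σ = (0.093690, -0.092848))
  m=-4: (0.028997, -0.449356) × (-0.425753, -0.167078) = (-0.087423, 0.186470)  (running Σ = (0.006267, 0.093622))
  m=-3: (-0.124845, -0.058932) × (0.077954, 0.141039) = (-0.001421, -0.022202)  (running Σ = (0.004847, 0.071420))
  m=-2: (0.228724, -0.214440) × (-0.055542, 0.293575) = (0.050250, 0.079058)  (running Σ = (0.055097, 0.150478))
  m=-1: (-0.111909, -0.282981) × (0.247381, -0.204967) = (-0.085686, -0.047067)  (running Σ = (-0.030589, 0.103411))
  m=0: (0.227674, -0.000000) × (0.207252, 0.000000) = (0.047186, 0.000000)  (running Σ = (0.016597, 0.103411))
  m=1: (0.111909, -0.282981) × (-0.247381, -0.204967) = (-0.085686, 0.047067)  (running Σ = (-0.069089, 0.150478))
  m=2: (0.228724, 0.214440) × (-0.055542, -0.293575) = (0.050250, -0.079058)  (running Σ = (-0.018839, 0.071420))
  m=3: (0.124845, -0.058932) × (-0.077954, 0.141039) = (-0.001421, 0.022202)  (running Σ = (-0.020259, 0.093622))
  m=4: (0.028997, 0.449356) × (-0.425753, 0.167078) = (-0.087423, -0.186470)  (running Σ = (-0.107682, -0.092848))
  m=5: (-0.398854, -0.128709) × (-0.391569, -0.128869) = (0.139592, 0.101798)  (running Σ = (0.031910, 0.008950))
  m=6: (0.148399, -0.180267) × (-0.119630, -0.190413) = (-0.052078, -0.006692)  (running Σ = (-0.020168, 0.002258))
  m=7: (0.041226, 0.074493) × (0.010524, -0.079900) = (0.006386, -0.002510)  (running Σ = (-0.013783, -0.000252))
  m=8: (-0.018584, 0.002409) × (0.012804, -0.011878) = (-0.000209, 0.000252)  (running Σ = (-0.013992, 0.000000))
Total Σ_m = (-0.013992, 0.000000). Multiply by 0.739198: (-0.010343, 0.000000). P_8(cos γ) = -0.010343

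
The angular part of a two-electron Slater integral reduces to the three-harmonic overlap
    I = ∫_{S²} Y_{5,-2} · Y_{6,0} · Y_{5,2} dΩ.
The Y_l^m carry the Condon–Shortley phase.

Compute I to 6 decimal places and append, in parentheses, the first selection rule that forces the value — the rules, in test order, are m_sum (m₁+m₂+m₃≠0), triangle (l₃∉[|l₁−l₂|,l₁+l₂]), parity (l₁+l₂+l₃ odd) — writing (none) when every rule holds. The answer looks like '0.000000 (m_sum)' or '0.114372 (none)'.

-0.110455 (none)

m-sum 0 ✓  L=16 even ✓  1≤5≤11 ✓
Π(2lᵢ+1) = 11×13×11 = 1573
triangle coeff Δ(5,6,5) = 1/28588560
Σ_t [1,5]: t=1:−1/345600 t=2:+1/13824 t=3:−1/5184 t=4:+1/13824 t=5:−1/345600 = -7/129600
(3j)²=80/7293 [(5 6 5; 0 0 0)], sign=+1
Σ_t [3,6]: t=3:−1/31104 t=4:+1/13824 t=5:−1/57600 t=6:+1/3110400 = 1/43200
(3j)²=108/12155 [(5 6 5; -2 0 2)], sign=-1
⇒ 4πI² = 576/3757
I = (-1)√(576/3757/(4π)) = -0.11045508
No selection rule forces the value: the integral is nonzero (none).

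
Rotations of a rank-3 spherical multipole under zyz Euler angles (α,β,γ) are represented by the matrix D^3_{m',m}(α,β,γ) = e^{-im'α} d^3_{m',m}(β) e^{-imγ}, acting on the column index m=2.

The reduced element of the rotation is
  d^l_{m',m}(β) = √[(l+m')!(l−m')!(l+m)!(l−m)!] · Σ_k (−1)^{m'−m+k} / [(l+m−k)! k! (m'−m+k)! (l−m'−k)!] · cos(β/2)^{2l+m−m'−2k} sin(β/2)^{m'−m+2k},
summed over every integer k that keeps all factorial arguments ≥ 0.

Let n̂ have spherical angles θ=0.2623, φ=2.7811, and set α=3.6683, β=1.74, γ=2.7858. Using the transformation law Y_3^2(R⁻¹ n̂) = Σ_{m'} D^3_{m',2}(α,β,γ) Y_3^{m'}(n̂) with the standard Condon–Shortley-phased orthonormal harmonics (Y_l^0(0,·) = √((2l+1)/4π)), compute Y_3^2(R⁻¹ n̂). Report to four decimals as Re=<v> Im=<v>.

Re=-0.0005 Im=-0.0011

Need the full column D^3_{m',2} for m'=−3..3 at α=3.6683, β=1.7400, γ=2.7858.
cos(β/2)=0.644827, sin(β/2)=0.764329
d^3_{-3,2}: single k=5 term ⇒ +0.412022;  D = +0.271963-0.309513i
d^3_{-2,2}: k∈[4..5] ⇒ +0.709540 -0.199380 = +0.510160;  D = -0.098453+0.500570i
d^3_{-1,2}: k∈[3..4] ⇒ +0.757181 -0.531918 = +0.225263;  D = -0.073528-0.212925i
d^3_{0,2}: k∈[2..3] ⇒ +0.553214 -0.777262 = -0.224049;  D = -0.169678-0.146312i
d^3_{1,2}: k∈[1..2] ⇒ +0.269460 -0.757181 = -0.487721;  D = +0.479409+0.089656i
d^3_{2,2}: k∈[0..1] ⇒ +0.071888 -0.505013 = -0.433124;  D = -0.408065+0.145188i
d^3_{3,2}: single k=0 term ⇒ -0.208723;  D = +0.134823-0.159336i
Y_3^{m'}(θ=0.2623,φ=2.7811) and Σ D·Y over m':
  (+0.2720-0.3095i)·(-0.0034-0.0064i)  (-0.0985+0.5006i)·(+0.0499+0.0438i)  (-0.0735-0.2129i)·(-0.2873-0.1083i)  (-0.1697-0.1463i)·(+0.5997+0.0000i)  (+0.4794+0.0897i)·(+0.2873-0.1083i)  (-0.4081+0.1452i)·(+0.0499-0.0438i)  (+0.1348-0.1593i)·(+0.0034-0.0064i)
Y_3^2(R⁻¹ n̂) = -0.000540-0.001106i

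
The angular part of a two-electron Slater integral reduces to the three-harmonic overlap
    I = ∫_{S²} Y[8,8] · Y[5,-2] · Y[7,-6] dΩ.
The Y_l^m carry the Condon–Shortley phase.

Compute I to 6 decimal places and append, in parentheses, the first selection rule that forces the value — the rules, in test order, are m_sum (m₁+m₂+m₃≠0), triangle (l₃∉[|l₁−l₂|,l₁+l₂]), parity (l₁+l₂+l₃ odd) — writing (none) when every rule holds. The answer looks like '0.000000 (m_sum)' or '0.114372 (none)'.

-0.185020 (none)

m-sum 0 ✓  L=20 even ✓  3≤7≤13 ✓
Π(2lᵢ+1) = 17×11×15 = 2805
triangle coeff Δ(8,5,7) = 1/814773960
Σ_t [1,5]: t=1:−1/87091200 t=2:+1/4976640 t=3:−1/2073600 t=4:+1/4976640 t=5:−1/87091200 = -1/9676800
(3j)²=360/46189 [(8 5 7; 0 0 0)], sign=+1
Σ_t [0,0]: t=0:+1/15676416000 = 1/15676416000
(3j)²=286/14535 [(8 5 7; 8 -2 -6)], sign=-1
⇒ 4πI² = 2640/6137
I = (-1)√(2640/6137/(4π)) = -0.18502012
No selection rule forces the value: the integral is nonzero (none).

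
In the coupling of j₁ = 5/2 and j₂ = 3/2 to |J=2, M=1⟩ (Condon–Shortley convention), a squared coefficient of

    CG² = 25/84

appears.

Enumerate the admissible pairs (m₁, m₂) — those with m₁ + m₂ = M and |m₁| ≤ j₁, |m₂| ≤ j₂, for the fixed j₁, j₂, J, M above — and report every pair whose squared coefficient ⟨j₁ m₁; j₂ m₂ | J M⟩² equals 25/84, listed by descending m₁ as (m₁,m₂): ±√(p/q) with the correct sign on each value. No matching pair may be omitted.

Admissible pairs with m₁+m₂ = M = 1: (-1/2,3/2), (1/2,1/2), (3/2,-1/2), (5/2,-3/2)
  (m₁,m₂)=(5/2,-3/2): CG² = 5/14, CG = +√(5/14)
  (m₁,m₂)=(3/2,-1/2): CG² = 1/42, CG = +√(1/42)
  (m₁,m₂)=(1/2,1/2): CG² = 25/84, CG = −√(25/84)   ← matches the target
  (m₁,m₂)=(-1/2,3/2): CG² = 9/28, CG = +√(9/28)
Pairs with CG² = 25/84: (1/2,1/2): −√(25/84)

(1/2,1/2): −√(25/84)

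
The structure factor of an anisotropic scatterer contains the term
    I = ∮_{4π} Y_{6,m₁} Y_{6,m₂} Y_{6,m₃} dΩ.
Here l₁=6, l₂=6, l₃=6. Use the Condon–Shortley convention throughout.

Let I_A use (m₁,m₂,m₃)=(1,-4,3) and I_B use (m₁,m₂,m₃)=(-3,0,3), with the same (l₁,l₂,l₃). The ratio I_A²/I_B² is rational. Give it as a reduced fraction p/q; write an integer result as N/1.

875/1849

l's match ⇒ only the (l;m) 3-j factors differ between A and B.
A: triangle coeff Δ(6,6,6) = 1/325909584; Σ_t [0,2]: t=0:+1/4147200 t=1:−1/691200 t=2:+1/1244160 = -1/2488320; (3j)²=875/184756 [(6 6 6; 1 -4 3)], sign=+1
B: triangle coeff Δ(6,6,6) = 1/325909584; Σ_t [3,6]: t=3:−1/933120 t=4:+1/276480 t=5:−1/691200 t=6:+1/18662400 = 43/37324800; (3j)²=1849/184756 [(6 6 6; -3 0 3)], sign=-1
I_A²/I_B² = (875/184756)/(1849/184756) = 875/1849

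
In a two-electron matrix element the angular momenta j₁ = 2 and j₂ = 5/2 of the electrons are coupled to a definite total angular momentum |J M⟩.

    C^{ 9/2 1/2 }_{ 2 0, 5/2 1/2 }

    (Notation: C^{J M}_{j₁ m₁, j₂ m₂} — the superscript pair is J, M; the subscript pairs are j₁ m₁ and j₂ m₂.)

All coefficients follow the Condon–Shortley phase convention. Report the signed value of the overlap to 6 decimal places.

+√(10/21) = +0.690066

triangle: 0!×4!×5!/10! = 2880/3628800
(j±m)!: 2!×2!×3!×2!×5!×4! = 138240
prefactor² = (2J+1)×Δ×N² = 7680/7
  k=0: +1/(0!×0!×2!×3!×2!×2!) = 1/48
Σ = 1/48  ⇒  CG² = 7680/7×(1/48)² = 10/21
CG = +√(10/21) = +0.690066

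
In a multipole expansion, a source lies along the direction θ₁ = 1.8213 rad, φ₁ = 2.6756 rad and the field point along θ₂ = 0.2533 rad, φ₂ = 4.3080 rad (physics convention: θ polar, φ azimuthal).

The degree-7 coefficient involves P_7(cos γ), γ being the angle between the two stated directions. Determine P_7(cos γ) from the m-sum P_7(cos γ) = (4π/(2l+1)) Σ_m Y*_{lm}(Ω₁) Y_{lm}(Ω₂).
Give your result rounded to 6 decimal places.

Summing Y*_{l m}(θ₁,φ₁)·Y_{l m}(θ₂,φ₂) over m ∈ [−7, 7]; prefactor 4π/(2·7+1) = 0.837758:
  [-7]  conj(Y_{7,-7})(Ω₁) = (0.397605, -0.048086) ; Y_{7,-7}(Ω₂) = (0.000009, 0.000030) ; Δ = (0.000005, 0.000011)
  [-6]  conj(Y_{7,-6})(Ω₁) = (0.360768, 0.129909) ; Y_{7,-6}(Ω₂) = (0.000339, -0.000294) ; Δ = (0.000160, -0.000062)
  [-5]  conj(Y_{7,-5})(Ω₁) = (-0.043353, -0.045690) ; Y_{7,-5}(Ω₂) = (-0.003650, -0.001768) ; Δ = (0.000077, 0.000243)
  [-4]  conj(Y_{7,-4})(Ω₁) = (-0.101935, -0.337675) ; Y_{7,-4}(Ω₂) = (-0.001203, 0.025703) ; Δ = (0.008802, -0.002214)
  [-3]  conj(Y_{7,-3})(Ω₁) = (0.008921, -0.051107) ; Y_{7,-3}(Ω₂) = (0.108863, -0.040682) ; Δ = (-0.001108, -0.005927)
  [-2]  conj(Y_{7,-2})(Ω₁) = (-0.190572, 0.256594) ; Y_{7,-2}(Ω₂) = (-0.246336, -0.258133) ; Δ = (0.113180, -0.014016)
  [-1]  conj(Y_{7,-1})(Ω₁) = (-0.084370, 0.042433) ; Y_{7,-1}(Ω₂) = (-0.251212, 0.586976) ; Δ = (-0.003712, -0.060183)
  [+0]  conj(Y_{7,0})(Ω₁) = (0.307404, -0.000000) ; Y_{7,0}(Ω₂) = (0.308814, 0.000000) ; Δ = (0.094931, 0.000000)
  [+1]  conj(Y_{7,1})(Ω₁) = (0.084370, 0.042433) ; Y_{7,1}(Ω₂) = (0.251212, 0.586976) ; Δ = (-0.003712, 0.060183)
  [+2]  conj(Y_{7,2})(Ω₁) = (-0.190572, -0.256594) ; Y_{7,2}(Ω₂) = (-0.246336, 0.258133) ; Δ = (0.113180, 0.014016)
  [+3]  conj(Y_{7,3})(Ω₁) = (-0.008921, -0.051107) ; Y_{7,3}(Ω₂) = (-0.108863, -0.040682) ; Δ = (-0.001108, 0.005927)
  [+4]  conj(Y_{7,4})(Ω₁) = (-0.101935, 0.337675) ; Y_{7,4}(Ω₂) = (-0.001203, -0.025703) ; Δ = (0.008802, 0.002214)
  [+5]  conj(Y_{7,5})(Ω₁) = (0.043353, -0.045690) ; Y_{7,5}(Ω₂) = (0.003650, -0.001768) ; Δ = (0.000077, -0.000243)
  [+6]  conj(Y_{7,6})(Ω₁) = (0.360768, -0.129909) ; Y_{7,6}(Ω₂) = (0.000339, 0.000294) ; Δ = (0.000160, 0.000062)
  [+7]  conj(Y_{7,7})(Ω₁) = (-0.397605, -0.048086) ; Y_{7,7}(Ω₂) = (-0.000009, 0.000030) ; Δ = (0.000005, -0.000011)
Σ over m = (0.329741, 0.000000); ×(4π/15) → (0.276243, 0.000000). Real part: 0.276243

0.276243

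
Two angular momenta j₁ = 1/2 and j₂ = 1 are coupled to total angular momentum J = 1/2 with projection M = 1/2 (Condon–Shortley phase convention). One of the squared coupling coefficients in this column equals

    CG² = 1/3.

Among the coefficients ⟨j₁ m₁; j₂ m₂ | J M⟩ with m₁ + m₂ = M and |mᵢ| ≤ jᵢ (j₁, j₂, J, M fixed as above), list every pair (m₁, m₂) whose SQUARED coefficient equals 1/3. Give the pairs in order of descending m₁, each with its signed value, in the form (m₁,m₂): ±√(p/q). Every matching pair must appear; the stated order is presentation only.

(1/2,0): +√(1/3)

Admissible pairs with m₁+m₂ = M = 1/2: (-1/2,1), (1/2,0)
  (m₁,m₂)=(1/2,0): CG² = 1/3, CG = +√(1/3)   ← matches the target
  (m₁,m₂)=(-1/2,1): CG² = 2/3, CG = −√(2/3)
Pairs with CG² = 1/3: (1/2,0): +√(1/3)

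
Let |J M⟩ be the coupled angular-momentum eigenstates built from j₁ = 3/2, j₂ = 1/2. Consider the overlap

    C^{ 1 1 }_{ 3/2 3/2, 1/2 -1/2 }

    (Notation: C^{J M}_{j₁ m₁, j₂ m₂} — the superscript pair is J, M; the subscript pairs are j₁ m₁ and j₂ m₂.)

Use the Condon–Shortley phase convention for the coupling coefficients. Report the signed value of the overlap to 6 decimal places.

triangle: 1!×2!×0!/4! = 2/24
(j±m)!: 3!×0!×0!×1!×2!×0! = 12
prefactor² = (2J+1)×Δ×N² = 3
  k=0: +1/(0!×1!×0!×0!×2!×0!) = 1/2
Σ = 1/2  ⇒  CG² = 3×(1/2)² = 3/4
CG = +√(3/4) = +0.866025

+√(3/4) = +0.866025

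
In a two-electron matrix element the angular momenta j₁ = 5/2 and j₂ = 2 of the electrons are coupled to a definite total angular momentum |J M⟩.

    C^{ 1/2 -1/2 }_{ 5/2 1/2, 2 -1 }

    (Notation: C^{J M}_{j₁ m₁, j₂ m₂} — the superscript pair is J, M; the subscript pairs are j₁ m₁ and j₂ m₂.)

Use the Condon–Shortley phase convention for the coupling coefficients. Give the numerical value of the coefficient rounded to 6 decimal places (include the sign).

j₁+j₂−J=4  J+j₁−j₂=1  J−j₁+j₂=0  j₁+j₂+J+1=6
(j₁±m₁, j₂±m₂, J±M) = (3,2,1,3,0,1)
P² = 24/5
sum k=1..1:
  [1] −1/6 = -1/6
S = -1/6
C² = P²·S² = 2/15 ; C = -0.365148

−√(2/15) ≈ -0.365148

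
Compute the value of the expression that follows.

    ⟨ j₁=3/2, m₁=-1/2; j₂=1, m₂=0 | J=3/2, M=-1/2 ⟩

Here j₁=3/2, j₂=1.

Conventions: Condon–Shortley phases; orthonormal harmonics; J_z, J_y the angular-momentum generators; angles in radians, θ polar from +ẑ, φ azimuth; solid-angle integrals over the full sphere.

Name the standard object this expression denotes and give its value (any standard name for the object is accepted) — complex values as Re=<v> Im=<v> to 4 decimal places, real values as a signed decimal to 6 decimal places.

This is a Clebsch–Gordan (vector-coupling) coefficient.
j₁+j₂−J=1  J+j₁−j₂=2  J−j₁+j₂=1  j₁+j₂+J+1=5
(j₁±m₁, j₂±m₂, J±M) = (1,2,1,1,1,2)
P² = 4/15
sum k=0..1:
  [0] +1/2 = 1/2
  [1] −1/1 = -1
S = -1/2
C² = P²·S² = 1/15 ; C = -0.258199

Clebsch–Gordan coefficient, −√(1/15) ≈ -0.258199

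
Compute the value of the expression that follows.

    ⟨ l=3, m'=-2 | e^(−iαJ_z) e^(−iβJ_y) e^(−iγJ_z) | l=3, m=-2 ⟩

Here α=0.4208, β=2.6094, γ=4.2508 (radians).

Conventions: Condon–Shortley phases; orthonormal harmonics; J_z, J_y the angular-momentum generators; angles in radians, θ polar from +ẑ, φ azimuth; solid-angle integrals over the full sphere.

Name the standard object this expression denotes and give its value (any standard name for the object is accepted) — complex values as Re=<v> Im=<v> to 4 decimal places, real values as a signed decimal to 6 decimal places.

This is a Wigner D-matrix element — the rotation-matrix element ⟨l m'| R(α,β,γ) |l m⟩ in the angular-momentum basis.
D^3_{-2,-2}(0.4208,2.6094,4.2508) = e^{-i·-2·0.4208}·d^3_{-2,-2}(2.6094)·e^{-i·-2·4.2508}. Compute d first:
Half-angle: c=0.262967, s=0.964805. N=√(1·120·1·120)=120.000000
Admissible k: 0..1 (factorial args all ≥0)
  k=0: (−1)^0·120.0000/(120)·0.2630^6·0.9648^0 = +0.000331
  k=1: (−1)^1·120.0000/(24)·0.2630^4·0.9648^2 = -0.022256
d^3_{-2,-2}(2.6094) = +0.000331 -0.022256 = -0.021926
D = (+0.666271+0.745710i)·(-0.021926)·(-0.603289+0.797523i) = +0.021853-0.001787i

Wigner D-matrix element, Re=0.0219 Im=-0.0018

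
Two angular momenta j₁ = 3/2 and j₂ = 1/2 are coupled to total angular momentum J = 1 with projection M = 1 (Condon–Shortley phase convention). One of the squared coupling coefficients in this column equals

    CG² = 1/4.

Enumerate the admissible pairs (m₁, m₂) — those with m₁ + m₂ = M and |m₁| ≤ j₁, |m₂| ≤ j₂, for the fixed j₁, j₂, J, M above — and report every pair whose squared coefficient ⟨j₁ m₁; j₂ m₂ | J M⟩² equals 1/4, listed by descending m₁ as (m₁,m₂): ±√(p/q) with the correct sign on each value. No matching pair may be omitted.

(1/2,1/2): −√(1/4)

Admissible pairs with m₁+m₂ = M = 1: (1/2,1/2), (3/2,-1/2)
  (m₁,m₂)=(3/2,-1/2): CG² = 3/4, CG = +√(3/4)
  (m₁,m₂)=(1/2,1/2): CG² = 1/4, CG = −√(1/4)   ← matches the target
Pairs with CG² = 1/4: (1/2,1/2): −√(1/4)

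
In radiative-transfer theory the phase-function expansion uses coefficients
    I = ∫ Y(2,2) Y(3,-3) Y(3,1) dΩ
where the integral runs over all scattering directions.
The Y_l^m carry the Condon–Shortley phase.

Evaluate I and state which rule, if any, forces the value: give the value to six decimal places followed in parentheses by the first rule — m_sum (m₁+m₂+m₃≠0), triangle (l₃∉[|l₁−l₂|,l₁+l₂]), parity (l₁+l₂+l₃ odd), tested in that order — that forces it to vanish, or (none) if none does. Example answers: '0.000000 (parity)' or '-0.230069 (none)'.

0.132981 (none)

Rules hold: Σm=0, L=8 even, 1≤3≤5.
N = 5·7·7 = 245
Δ = 2!·2!·4!/9! = 1/3780
Racah Σ t=0..2: t=0:+1/24 t=1:−1/4 t=2:+1/24 = -1/6
⇒ 3j(2 3 3; 0 0 0)² = 4/105, sgn +1
Racah Σ t=0..0: t=0:+1/96 = 1/96
⇒ 3j(2 3 3; 2 -3 1)² = 1/42, sgn +1
4πI² = N·(3j₀)²·(3jₘ)² = 2/9
I = +1·√(0.222222/4π) = 0.13298076
No selection rule forces the value: the integral is nonzero (none).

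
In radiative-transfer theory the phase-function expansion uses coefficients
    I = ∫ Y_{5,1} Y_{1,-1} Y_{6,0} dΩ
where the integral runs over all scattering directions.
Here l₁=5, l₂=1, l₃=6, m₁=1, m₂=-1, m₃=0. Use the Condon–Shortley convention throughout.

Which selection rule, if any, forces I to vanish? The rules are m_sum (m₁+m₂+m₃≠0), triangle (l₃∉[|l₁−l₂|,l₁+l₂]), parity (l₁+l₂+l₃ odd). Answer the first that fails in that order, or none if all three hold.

azimuthal sum: 1 − 1 + 0 = 0  ✓
4 ≤ 6 ≤ 6 (triangle on l)  ✓
L = 5 + 1 + 6 = 12 (even)  ✓

none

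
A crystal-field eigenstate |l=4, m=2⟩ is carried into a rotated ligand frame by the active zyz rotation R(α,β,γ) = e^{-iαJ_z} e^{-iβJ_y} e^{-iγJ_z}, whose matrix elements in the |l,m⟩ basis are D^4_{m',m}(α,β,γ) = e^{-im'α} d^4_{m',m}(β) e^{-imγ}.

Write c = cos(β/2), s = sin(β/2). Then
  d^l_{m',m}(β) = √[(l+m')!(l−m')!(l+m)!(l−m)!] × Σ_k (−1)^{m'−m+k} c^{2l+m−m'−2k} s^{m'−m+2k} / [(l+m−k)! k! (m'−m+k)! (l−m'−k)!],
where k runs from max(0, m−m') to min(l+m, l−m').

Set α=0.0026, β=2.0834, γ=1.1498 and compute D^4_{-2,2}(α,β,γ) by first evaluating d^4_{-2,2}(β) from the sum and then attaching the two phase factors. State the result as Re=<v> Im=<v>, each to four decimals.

Re=0.2755 Im=0.3119

Split into d^4_{-2,2}(β=2.0834) × two z-phases.
With c≡cos(β/2)=0.504753 and s≡sin(β/2)=0.863264, N=[2·720·720·2]^{1/2}=1440.000000
Admissible k: 4..6 (factorial args all ≥0)
  k=4: (−1)^0·1440.0000/(96)·0.5048^4·0.8633^4 = +0.540732
  k=5: (−1)^1·1440.0000/(120)·0.5048^2·0.8633^6 = -1.265320
  k=6: (−1)^2·1440.0000/(1440)·0.5048^0·0.8633^8 = +0.308423
d^4_{-2,2}(2.0834) = +0.540732 -1.265320 +0.308423 = -0.416164
Phases: e^{-i·(-2)·0.0026}=+0.999986+0.005200i, e^{-i·(2)·1.1498}=-0.665978-0.745972i ⇒ D=+0.275538+0.311884i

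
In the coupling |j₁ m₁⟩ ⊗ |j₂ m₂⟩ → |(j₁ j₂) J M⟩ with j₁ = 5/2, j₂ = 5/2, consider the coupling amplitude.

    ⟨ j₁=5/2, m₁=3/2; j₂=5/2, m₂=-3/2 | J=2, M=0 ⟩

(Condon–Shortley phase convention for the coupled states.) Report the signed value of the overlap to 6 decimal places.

triangle: 3!×2!×2!/8! = 24/40320
(j±m)!: 4!×1!×1!×4!×2!×2! = 2304
prefactor² = (2J+1)×Δ×N² = 48/7
  k=0: +1/(0!×3!×1!×1!×1!×1!) = 1/6
  k=1: −1/(1!×2!×0!×0!×2!×2!) = -1/8
Σ = 1/24  ⇒  CG² = 48/7×(1/24)² = 1/84
CG = +√(1/84) = +0.109109

+√(1/84) = +0.109109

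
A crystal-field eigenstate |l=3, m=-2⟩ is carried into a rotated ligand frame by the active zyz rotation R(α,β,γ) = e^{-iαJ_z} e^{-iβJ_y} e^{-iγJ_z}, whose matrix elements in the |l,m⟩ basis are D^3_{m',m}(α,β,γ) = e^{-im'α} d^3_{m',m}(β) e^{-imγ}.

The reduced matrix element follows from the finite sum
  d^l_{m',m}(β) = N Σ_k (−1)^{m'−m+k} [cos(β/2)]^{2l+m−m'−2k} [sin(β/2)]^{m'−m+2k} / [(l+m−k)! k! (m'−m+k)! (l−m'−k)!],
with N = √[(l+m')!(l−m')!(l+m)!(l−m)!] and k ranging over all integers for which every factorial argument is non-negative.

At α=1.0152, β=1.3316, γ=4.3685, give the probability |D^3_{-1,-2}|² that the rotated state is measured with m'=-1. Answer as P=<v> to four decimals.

Split into d^3_{-1,-2}(β=1.3316) × two z-phases.
With c≡cos(β/2)=0.786423 and s≡sin(β/2)=0.617688, N=[2·24·1·120]^{1/2}=75.894664
The bounds max(0,m−m')=0 and min(l+m,l−m')=1 give 2 terms
  k=0: (−1)^1·75.8947/(24)·0.7864^5·0.6177^1 = -0.587557
  k=1: (−1)^2·75.8947/(12)·0.7864^3·0.6177^3 = +0.724948
d^3_{-1,-2}(1.3316) = -0.587557 +0.724948 = +0.137391
|D^3_{-1,-2}|² = |d^3_{-1,-2}(β)|² = (+0.137391)² = 0.018876 (the z-rotation phases have unit modulus)

P=0.0189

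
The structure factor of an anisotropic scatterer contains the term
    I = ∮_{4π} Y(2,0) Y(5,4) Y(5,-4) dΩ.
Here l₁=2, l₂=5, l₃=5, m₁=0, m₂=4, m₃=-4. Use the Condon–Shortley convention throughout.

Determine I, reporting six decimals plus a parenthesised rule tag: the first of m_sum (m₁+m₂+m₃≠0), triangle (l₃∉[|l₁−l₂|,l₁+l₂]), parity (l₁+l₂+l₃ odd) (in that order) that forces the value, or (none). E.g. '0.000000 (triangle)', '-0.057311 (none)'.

m-sum 0 ✓  L=12 even ✓  3≤5≤7 ✓
Π(2lᵢ+1) = 5×11×11 = 605
triangle coeff Δ(2,5,5) = 1/38610
Σ_t [0,2]: t=0:+1/2880 t=1:−1/576 t=2:+1/2880 = -1/960
(3j)²=10/429 [(2 5 5; 0 0 0)], sign=+1
Σ_t [1,2]: t=1:−1/40320 t=2:+1/20160 = 1/40320
(3j)²=6/715 [(2 5 5; 0 4 -4)], sign=-1
⇒ 4πI² = 20/169
I = (-1)√(20/169/(4π)) = -0.09704356
No selection rule forces the value: the integral is nonzero (none).

-0.097044 (none)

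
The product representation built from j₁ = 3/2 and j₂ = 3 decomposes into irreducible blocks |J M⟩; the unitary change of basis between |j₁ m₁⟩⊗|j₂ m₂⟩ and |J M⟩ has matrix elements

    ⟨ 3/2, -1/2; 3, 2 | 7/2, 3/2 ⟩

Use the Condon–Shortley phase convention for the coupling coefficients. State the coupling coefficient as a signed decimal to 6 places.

j₁+j₂−J=1  J+j₁−j₂=2  J−j₁+j₂=5  j₁+j₂+J+1=9
(j₁±m₁, j₂±m₂, J±M) = (1,2,5,1,5,2)
P² = 6400/21
sum k=0..1:
  [0] +1/240 = 1/240
  [1] −1/24 = -1/24
S = -3/80
C² = P²·S² = 3/7 ; C = -0.654654

-0.654654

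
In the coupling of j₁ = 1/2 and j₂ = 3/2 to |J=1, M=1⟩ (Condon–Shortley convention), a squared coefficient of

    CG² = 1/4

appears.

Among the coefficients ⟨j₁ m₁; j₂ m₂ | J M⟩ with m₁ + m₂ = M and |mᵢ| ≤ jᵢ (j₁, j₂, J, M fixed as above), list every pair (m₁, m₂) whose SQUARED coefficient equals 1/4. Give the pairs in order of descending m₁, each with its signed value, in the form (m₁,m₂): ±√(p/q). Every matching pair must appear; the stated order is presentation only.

Admissible pairs with m₁+m₂ = M = 1: (-1/2,3/2), (1/2,1/2)
  (m₁,m₂)=(1/2,1/2): CG² = 1/4, CG = +√(1/4)   ← matches the target
  (m₁,m₂)=(-1/2,3/2): CG² = 3/4, CG = −√(3/4)
Pairs with CG² = 1/4: (1/2,1/2): +√(1/4)

(1/2,1/2): +√(1/4)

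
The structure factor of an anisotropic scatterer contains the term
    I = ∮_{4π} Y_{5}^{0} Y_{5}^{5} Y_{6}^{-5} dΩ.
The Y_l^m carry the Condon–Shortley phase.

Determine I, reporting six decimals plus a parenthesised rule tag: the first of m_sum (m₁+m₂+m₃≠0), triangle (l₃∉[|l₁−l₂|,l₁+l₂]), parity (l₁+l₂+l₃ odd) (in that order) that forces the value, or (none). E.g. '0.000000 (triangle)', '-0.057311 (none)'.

-0.152641 (none)

Checks pass: Σm=0; 16 even; l₃=6∈[0,10].
(2·5+1)(2·5+1)(2·6+1) = 1573
Δ: 4! 6! 6! / 17! → 1/28588560
sum: t=0:+1/345600 t=1:−1/13824 t=2:+1/5184 t=3:−1/13824 t=4:+1/345600 = 7/129600
3j²(5 5 6; 0 0 0) = Δ·Π!·Σ² = 80/7293  (sign +1)
sum: t=4:+1/2073600 = 1/2073600
3j²(5 5 6; 0 5 -5) = Δ·Π!·Σ² = 15/884  (sign -1)
combine: 4πI² = 1573·80/7293·15/884 = 1100/3757
take √, sign -1: I = -0.15264086
No selection rule forces the value: the integral is nonzero (none).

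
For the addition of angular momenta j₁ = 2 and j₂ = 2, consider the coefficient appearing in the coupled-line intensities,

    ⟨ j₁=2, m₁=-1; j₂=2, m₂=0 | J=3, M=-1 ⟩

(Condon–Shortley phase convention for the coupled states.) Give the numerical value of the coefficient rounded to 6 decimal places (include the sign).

-0.447214

j₁+j₂−J=1  J+j₁−j₂=3  J−j₁+j₂=3  j₁+j₂+J+1=8
(j₁±m₁, j₂±m₂, J±M) = (1,3,2,2,2,4)
P² = 36/5
sum k=0..1:
  [0] +1/12 = 1/12
  [1] −1/4 = -1/4
S = -1/6
C² = P²·S² = 1/5 ; C = -0.447214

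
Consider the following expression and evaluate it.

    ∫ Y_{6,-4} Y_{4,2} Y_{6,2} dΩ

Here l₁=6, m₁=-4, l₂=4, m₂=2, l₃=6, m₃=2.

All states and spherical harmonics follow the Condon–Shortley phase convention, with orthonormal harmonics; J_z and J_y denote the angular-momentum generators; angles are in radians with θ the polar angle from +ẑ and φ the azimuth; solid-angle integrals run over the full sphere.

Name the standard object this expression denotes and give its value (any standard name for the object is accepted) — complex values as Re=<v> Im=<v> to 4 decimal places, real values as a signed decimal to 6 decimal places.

This is a Gaunt coefficient — the integral of a triple product of spherical harmonics over the sphere.
Rules hold: Σm=0, L=16 even, 2≤6≤10.
N = 13·9·13 = 1521
Δ = 4!·8!·4!/17! = 1/15315300
Racah Σ t=0..4: t=0:+1/829440 t=1:−1/25920 t=2:+1/9216 t=3:−1/25920 t=4:+1/829440 = 7/207360
⇒ 3j(6 4 6; 0 0 0)² = 28/2431, sgn +1
Racah Σ t=2..4: t=2:+1/3870720 t=3:−1/181440 t=4:+1/138240 = 23/11612160
⇒ 3j(6 4 6; -4 2 2)² = 529/204204, sgn +1
4πI² = N·(3j₀)²·(3jₘ)² = 1587/34969
I = +1·√(0.0453831/4π) = 0.06009550

Gaunt coefficient, +0.060095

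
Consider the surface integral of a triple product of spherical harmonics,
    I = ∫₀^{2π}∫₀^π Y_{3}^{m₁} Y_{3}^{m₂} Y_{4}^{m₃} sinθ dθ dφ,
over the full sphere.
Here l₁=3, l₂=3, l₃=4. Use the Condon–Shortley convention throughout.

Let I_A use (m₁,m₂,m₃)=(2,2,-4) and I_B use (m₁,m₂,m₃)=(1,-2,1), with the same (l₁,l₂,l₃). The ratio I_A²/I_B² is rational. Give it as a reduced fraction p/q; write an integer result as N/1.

35/16

Shared (l₁,l₂,l₃)=(3,3,4): N and (l;000)² cancel in I_A²/I_B².
A: Δ = 2!·4!·4!/11! = 1/34650; Racah Σ t=1..1: t=1:−1/576 = -1/576; ⇒ 3j(3 3 4; 2 2 -4)² = 5/99, sgn -1
B: Δ = 2!·4!·4!/11! = 1/34650; Racah Σ t=0..1: t=0:+1/48 t=1:−1/144 = 1/72; ⇒ 3j(3 3 4; 1 -2 1)² = 16/693, sgn -1
I_A²/I_B² = (5/99)/(16/693) = 35/16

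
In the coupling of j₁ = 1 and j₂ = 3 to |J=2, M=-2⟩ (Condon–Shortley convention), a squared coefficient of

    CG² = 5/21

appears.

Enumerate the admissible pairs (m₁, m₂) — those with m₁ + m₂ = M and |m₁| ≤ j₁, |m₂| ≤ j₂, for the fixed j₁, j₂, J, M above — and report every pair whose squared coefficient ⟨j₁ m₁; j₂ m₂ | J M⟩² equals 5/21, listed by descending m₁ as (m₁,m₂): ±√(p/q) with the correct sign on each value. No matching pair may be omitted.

Admissible pairs with m₁+m₂ = M = -2: (-1,-1), (0,-2), (1,-3)
  (m₁,m₂)=(1,-3): CG² = 5/7, CG = +√(5/7)
  (m₁,m₂)=(0,-2): CG² = 5/21, CG = −√(5/21)   ← matches the target
  (m₁,m₂)=(-1,-1): CG² = 1/21, CG = +√(1/21)
Pairs with CG² = 5/21: (0,-2): −√(5/21)

(0,-2): −√(5/21)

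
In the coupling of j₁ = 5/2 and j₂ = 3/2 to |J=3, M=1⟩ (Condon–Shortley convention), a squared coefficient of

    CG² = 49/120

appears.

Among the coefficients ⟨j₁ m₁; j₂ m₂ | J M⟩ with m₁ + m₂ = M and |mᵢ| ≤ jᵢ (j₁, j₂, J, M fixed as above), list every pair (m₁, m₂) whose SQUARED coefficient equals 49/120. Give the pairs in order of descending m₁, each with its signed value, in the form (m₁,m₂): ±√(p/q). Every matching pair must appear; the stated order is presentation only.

(3/2,-1/2): +√(49/120)

Admissible pairs with m₁+m₂ = M = 1: (-1/2,3/2), (1/2,1/2), (3/2,-1/2), (5/2,-3/2)
  (m₁,m₂)=(5/2,-3/2): CG² = 1/8, CG = +√(1/8)
  (m₁,m₂)=(3/2,-1/2): CG² = 49/120, CG = +√(49/120)   ← matches the target
  (m₁,m₂)=(1/2,1/2): CG² = 1/60, CG = −√(1/60)
  (m₁,m₂)=(-1/2,3/2): CG² = 9/20, CG = −√(9/20)
Pairs with CG² = 49/120: (3/2,-1/2): +√(49/120)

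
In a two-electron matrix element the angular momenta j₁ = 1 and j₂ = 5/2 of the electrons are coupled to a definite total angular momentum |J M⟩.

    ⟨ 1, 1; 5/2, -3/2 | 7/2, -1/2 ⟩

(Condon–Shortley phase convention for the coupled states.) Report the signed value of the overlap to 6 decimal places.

√[8·0!2!5!/8! · 2!0!1!4!3!4!] = √(2304/7)
  +(−1)^0/∏(0,0,0,1,2,4)! = 1/48  (running 1/48)
⟨..|..⟩ = √(2304/7)·(1/48) = +0.377964

+√(1/7) ≈ +0.377964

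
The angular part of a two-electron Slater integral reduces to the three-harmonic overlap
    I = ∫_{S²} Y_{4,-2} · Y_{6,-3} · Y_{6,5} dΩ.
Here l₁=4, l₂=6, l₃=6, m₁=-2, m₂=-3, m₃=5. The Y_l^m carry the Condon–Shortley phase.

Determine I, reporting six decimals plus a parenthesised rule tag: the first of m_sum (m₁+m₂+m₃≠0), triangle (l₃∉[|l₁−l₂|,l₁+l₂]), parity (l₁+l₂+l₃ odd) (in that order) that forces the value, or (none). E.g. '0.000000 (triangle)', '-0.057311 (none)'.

Rules hold: Σm=0, L=16 even, 2≤6≤10.
N = 9·13·13 = 1521
Δ = 4!·4!·8!/17! = 1/15315300
Racah Σ t=0..4: t=0:+1/829440 t=1:−1/25920 t=2:+1/9216 t=3:−1/25920 t=4:+1/829440 = 7/207360
⇒ 3j(4 6 6; 0 0 0)² = 28/2431, sgn +1
Racah Σ t=2..3: t=2:+1/483840 t=3:−1/1451520 = 1/725760
⇒ 3j(4 6 6; -2 -3 5)² = 24/1547, sgn -1
4πI² = N·(3j₀)²·(3jₘ)² = 864/3179
I = -1·√(0.271784/4π) = -0.14706410
No selection rule forces the value: the integral is nonzero (none).

-0.147064 (none)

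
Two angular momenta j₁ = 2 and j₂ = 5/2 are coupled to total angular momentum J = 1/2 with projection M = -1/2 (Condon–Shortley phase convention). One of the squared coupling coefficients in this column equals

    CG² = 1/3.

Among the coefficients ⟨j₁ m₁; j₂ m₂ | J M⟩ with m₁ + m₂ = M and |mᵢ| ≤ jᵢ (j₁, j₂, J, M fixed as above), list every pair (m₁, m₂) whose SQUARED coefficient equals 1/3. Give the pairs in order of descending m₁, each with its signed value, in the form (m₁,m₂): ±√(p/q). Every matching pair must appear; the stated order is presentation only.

(2,-5/2): +√(1/3)

Admissible pairs with m₁+m₂ = M = -1/2: (-2,3/2), (-1,1/2), (0,-1/2), (1,-3/2), (2,-5/2)
  (m₁,m₂)=(2,-5/2): CG² = 1/3, CG = +√(1/3)   ← matches the target
  (m₁,m₂)=(1,-3/2): CG² = 4/15, CG = −√(4/15)
  (m₁,m₂)=(0,-1/2): CG² = 1/5, CG = +√(1/5)
  (m₁,m₂)=(-1,1/2): CG² = 2/15, CG = −√(2/15)
  (m₁,m₂)=(-2,3/2): CG² = 1/15, CG = +√(1/15)
Pairs with CG² = 1/3: (2,-5/2): +√(1/3)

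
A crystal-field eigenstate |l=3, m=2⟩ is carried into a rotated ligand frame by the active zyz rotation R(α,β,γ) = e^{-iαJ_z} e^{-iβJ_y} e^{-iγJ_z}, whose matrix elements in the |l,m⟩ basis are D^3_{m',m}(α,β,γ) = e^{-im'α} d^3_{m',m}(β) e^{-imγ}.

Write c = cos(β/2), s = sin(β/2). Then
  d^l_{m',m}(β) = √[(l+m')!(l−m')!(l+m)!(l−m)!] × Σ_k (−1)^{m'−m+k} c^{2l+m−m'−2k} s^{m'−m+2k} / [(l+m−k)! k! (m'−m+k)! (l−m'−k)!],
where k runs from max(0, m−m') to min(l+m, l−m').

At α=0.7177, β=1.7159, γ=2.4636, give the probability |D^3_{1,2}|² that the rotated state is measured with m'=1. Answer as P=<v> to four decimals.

P=0.2301

D^3_{1,2}(0.7177,1.7159,2.4636) = e^{-i·1·0.7177}·d^3_{1,2}(1.7159)·e^{-i·2·2.4636}. Compute d first:
Half-angle: c=0.653990, s=0.756503. N=√(24·2·120·1)=75.894664
k: max(0,(2)−(1))=1 … min(3+(2),3−(1))=2
  k=1: (−1)^0·75.8947/(24)·0.6540^5·0.7565^1 = +0.286197
  k=2: (−1)^1·75.8947/(12)·0.6540^3·0.7565^3 = -0.765906
d^3_{1,2}(1.7159) = +0.286197 -0.765906 = -0.479709
|D^3_{1,2}|² = |d^3_{1,2}(β)|² = (-0.479709)² = 0.230120 (the z-rotation phases have unit modulus)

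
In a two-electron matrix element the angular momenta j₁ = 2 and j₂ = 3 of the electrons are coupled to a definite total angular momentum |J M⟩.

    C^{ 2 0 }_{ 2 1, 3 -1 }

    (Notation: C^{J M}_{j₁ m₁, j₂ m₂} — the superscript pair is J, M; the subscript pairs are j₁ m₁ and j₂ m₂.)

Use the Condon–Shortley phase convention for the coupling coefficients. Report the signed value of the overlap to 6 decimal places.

j₁+j₂−J=3  J+j₁−j₂=1  J−j₁+j₂=3  j₁+j₂+J+1=8
(j₁±m₁, j₂±m₂, J±M) = (3,1,2,4,2,2)
P² = 36/7
sum k=0..1:
  [0] +1/12 = 1/12
  [1] −1/4 = -1/4
S = -1/6
C² = P²·S² = 1/7 ; C = -0.377964

−√(1/7) ≈ -0.377964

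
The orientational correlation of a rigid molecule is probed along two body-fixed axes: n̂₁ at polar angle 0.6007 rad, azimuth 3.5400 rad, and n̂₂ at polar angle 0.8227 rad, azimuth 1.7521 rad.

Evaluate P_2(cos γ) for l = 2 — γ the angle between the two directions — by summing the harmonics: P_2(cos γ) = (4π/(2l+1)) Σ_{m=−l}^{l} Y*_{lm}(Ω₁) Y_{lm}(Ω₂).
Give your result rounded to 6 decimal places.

-0.165937

Term-by-term m-sum for l=2 (normalisation 4π/5 = 2.513274):
  m=-2: Y*=(0.086258, 0.088251)  Y=(-0.194038, 0.073615)  product (-0.023234, -0.010774)
  m=-1: Y*=(-0.332006, -0.139747)  Y=(-0.069456, -0.378886)  product (-0.029888, 0.135499)
  m=+0: Y*=(0.328505, -0.000000)  Y=(0.122434, 0.000000)  product (0.040220, 0.000000)
  m=+1: Y*=(0.332006, -0.139747)  Y=(0.069456, -0.378886)  product (-0.029888, -0.135499)
  m=+2: Y*=(0.086258, -0.088251)  Y=(-0.194038, -0.073615)  product (-0.023234, 0.010774)
Σ over m = (-0.066024, 0.000000); ×(4π/5) → (-0.165937, 0.000000). Real part: -0.165937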